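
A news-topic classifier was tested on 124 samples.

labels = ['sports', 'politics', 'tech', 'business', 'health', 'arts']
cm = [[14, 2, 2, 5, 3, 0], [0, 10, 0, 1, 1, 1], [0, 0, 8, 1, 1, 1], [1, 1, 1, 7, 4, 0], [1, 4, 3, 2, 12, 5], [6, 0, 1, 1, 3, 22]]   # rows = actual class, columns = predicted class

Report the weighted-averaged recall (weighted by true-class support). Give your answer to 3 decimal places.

Per-class recall (TP/(TP+FN)):
  sports: TP=14, FN=2+2+5+3+0=12 → 14/26 = 0.5385
  politics: TP=10, FN=0+0+1+1+1=3 → 10/13 = 0.7692
  tech: TP=8, FN=0+0+1+1+1=3 → 8/11 = 0.7273
  business: TP=7, FN=1+1+1+4+0=7 → 7/14 = 0.5000
  health: TP=12, FN=1+4+3+2+5=15 → 12/27 = 0.4444
  arts: TP=22, FN=6+0+1+1+3=11 → 22/33 = 0.6667
Weighted-recall = Σ (supportᵢ/N)·recallᵢ with N=124: (26/124)·0.5385 + (13/124)·0.7692 + (11/124)·0.7273 + (14/124)·0.5000 + (27/124)·0.4444 + (33/124)·0.6667 = 0.589

0.589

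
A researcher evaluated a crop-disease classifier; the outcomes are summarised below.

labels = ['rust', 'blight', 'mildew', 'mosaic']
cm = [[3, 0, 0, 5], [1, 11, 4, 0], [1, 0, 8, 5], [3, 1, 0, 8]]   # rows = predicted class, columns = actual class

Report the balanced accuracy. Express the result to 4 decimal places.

0.6007

Balanced accuracy = mean of per-class recall.
  rust: recall = 3/8 = 0.37500
  blight: recall = 11/12 = 0.91667
  mildew: recall = 8/12 = 0.66667
  mosaic: recall = 8/18 = 0.44444
Mean = (0.37500 + 0.91667 + 0.66667 + 0.44444) / 4 = 0.6007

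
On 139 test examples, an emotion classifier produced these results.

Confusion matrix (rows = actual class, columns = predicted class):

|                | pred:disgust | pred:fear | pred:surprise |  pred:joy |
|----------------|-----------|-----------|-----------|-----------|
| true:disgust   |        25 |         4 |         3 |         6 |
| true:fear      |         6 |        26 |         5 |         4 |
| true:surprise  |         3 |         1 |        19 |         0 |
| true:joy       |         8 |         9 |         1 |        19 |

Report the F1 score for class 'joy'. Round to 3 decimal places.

One-vs-rest for 'joy': TP = diagonal; FP = other classes predicted 'joy'; FN = 'joy' predicted as other.
F1 score = 2·TP/(2·TP+FP+FN).
joy: TP=19, FP=6+4+0=10, FN=8+9+1=18 → 38/66 = 0.5758

0.576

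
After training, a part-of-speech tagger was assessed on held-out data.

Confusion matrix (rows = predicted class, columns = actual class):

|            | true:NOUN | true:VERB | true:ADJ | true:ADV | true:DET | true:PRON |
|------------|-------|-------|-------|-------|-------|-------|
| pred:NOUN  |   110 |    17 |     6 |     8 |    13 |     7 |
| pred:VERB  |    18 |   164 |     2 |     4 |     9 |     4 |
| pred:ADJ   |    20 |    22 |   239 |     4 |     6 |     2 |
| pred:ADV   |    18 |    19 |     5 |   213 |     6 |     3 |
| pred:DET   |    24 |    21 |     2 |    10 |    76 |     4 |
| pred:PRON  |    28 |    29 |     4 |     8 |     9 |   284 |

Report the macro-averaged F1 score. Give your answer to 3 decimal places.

Per-class F1 score (2·TP/(2·TP+FP+FN)):
  NOUN: TP=110, FP=17+6+8+13+7=51, FN=18+20+18+24+28=108 → 220/379 = 0.5805
  VERB: TP=164, FP=18+2+4+9+4=37, FN=17+22+19+21+29=108 → 328/473 = 0.6934
  ADJ: TP=239, FP=20+22+4+6+2=54, FN=6+2+5+2+4=19 → 478/551 = 0.8675
  ADV: TP=213, FP=18+19+5+6+3=51, FN=8+4+4+10+8=34 → 426/511 = 0.8337
  DET: TP=76, FP=24+21+2+10+4=61, FN=13+9+6+6+9=43 → 152/256 = 0.5938
  PRON: TP=284, FP=28+29+4+8+9=78, FN=7+4+2+3+4=20 → 568/666 = 0.8529
Macro-F1 score = mean = (0.5805 + 0.6934 + 0.8675 + 0.8337 + 0.5938 + 0.8529) / 6 = 0.737

0.737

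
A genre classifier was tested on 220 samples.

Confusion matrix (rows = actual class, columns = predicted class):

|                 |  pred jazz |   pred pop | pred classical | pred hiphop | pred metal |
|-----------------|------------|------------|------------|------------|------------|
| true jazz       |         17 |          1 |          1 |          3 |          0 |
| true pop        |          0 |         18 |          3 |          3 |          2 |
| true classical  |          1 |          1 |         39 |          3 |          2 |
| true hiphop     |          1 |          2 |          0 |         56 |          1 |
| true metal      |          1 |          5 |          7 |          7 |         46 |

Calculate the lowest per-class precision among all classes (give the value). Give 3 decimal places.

Per-class precision (TP/(TP+FP)):
  jazz: TP=17, FP=0+1+1+1=3 → 17/20 = 0.8500
  pop: TP=18, FP=1+1+2+5=9 → 18/27 = 0.6667
  classical: TP=39, FP=1+3+0+7=11 → 39/50 = 0.7800
  hiphop: TP=56, FP=3+3+3+7=16 → 56/72 = 0.7778
  metal: TP=46, FP=0+2+2+1=5 → 46/51 = 0.9020
Lowest is class 'pop' with precision = 0.667.

0.667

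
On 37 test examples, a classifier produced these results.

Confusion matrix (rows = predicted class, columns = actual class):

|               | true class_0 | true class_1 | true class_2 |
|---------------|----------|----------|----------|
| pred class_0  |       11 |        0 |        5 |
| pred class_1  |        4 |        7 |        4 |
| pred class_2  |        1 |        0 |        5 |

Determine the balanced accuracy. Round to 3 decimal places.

0.682

Balanced accuracy = mean of per-class recall.
  class_0: recall = 11/16 = 0.6875
  class_1: recall = 7/7 = 1.0000
  class_2: recall = 5/14 = 0.3571
Mean = (0.6875 + 1.0000 + 0.3571) / 3 = 0.682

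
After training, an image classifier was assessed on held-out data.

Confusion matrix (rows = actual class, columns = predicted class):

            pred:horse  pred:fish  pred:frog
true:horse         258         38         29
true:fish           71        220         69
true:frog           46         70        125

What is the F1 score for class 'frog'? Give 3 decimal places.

0.539

Take TP from the diagonal, FP from the rest of the 'frog' prediction marginal, FN from the rest of the 'frog' actual marginal.
F1 score = 2·TP/(2·TP+FP+FN).
frog: TP=125, FP=29+69=98, FN=46+70=116 → 250/464 = 0.5388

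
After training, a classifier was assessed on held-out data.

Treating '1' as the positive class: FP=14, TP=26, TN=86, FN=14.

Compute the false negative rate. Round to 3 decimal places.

FNR = FN/(FN+TP) = 14/(14+26) = 0.350

0.350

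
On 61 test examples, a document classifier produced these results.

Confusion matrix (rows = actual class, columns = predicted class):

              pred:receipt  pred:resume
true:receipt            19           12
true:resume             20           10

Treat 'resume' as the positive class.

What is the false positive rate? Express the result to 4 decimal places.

0.3871

FPR = FP/(FP+TN) = 12/(12+19) = 0.3871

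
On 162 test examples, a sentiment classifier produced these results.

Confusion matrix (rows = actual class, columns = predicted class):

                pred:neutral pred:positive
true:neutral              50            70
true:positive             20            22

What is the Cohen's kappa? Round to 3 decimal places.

-0.043

Observed agreement pₒ = trace/N = 72/162 = 0.4444
Expected agreement pₑ = Σ (rowᵢ·colᵢ)/N² = (120·70 + 42·92)/162² = 0.4673
κ = (pₒ − pₑ)/(1 − pₑ) = (0.4444 − 0.4673)/(1 − 0.4673) = -0.043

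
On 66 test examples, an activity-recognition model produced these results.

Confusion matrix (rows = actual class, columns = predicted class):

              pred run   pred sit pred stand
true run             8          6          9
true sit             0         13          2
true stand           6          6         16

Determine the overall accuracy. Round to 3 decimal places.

0.561

Accuracy = trace / total = (8+13+16=37) / 66 = 37/66 = 0.561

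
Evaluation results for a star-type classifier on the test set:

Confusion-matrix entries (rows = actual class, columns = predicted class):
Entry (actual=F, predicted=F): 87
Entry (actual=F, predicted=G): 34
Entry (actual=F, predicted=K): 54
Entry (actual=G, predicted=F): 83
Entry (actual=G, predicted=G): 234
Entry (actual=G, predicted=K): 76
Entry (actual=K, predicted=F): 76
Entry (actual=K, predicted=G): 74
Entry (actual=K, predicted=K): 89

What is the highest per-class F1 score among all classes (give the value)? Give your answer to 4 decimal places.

0.6367

Per-class F1 score (2·TP/(2·TP+FP+FN)):
  F: TP=87, FP=83+76=159, FN=34+54=88 → 174/421 = 0.41330
  G: TP=234, FP=34+74=108, FN=83+76=159 → 468/735 = 0.63673
  K: TP=89, FP=54+76=130, FN=76+74=150 → 178/458 = 0.38865
Highest is class 'G' with F1 score = 0.6367.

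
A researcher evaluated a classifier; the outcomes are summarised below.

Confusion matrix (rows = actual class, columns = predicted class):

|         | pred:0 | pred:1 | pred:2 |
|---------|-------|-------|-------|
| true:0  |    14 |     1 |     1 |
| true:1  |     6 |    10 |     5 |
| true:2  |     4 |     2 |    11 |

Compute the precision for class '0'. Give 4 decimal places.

0.5833

One-vs-rest for '0': TP = diagonal; FP = other classes predicted '0'; FN = '0' predicted as other.
precision = TP/(TP+FP).
0: TP=14, FP=6+4=10 → 14/24 = 0.58333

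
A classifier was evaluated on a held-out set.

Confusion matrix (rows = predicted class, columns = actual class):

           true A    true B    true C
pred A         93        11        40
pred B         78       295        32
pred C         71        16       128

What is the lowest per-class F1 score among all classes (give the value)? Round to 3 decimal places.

0.482

Per-class F1 score (2·TP/(2·TP+FP+FN)):
  A: TP=93, FP=11+40=51, FN=78+71=149 → 186/386 = 0.4819
  B: TP=295, FP=78+32=110, FN=11+16=27 → 590/727 = 0.8116
  C: TP=128, FP=71+16=87, FN=40+32=72 → 256/415 = 0.6169
Lowest is class 'A' with F1 score = 0.482.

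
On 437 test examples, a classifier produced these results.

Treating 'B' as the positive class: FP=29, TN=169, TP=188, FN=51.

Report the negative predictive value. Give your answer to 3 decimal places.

0.768

NPV = TN/(TN+FN) = 169/(169+51) = 0.768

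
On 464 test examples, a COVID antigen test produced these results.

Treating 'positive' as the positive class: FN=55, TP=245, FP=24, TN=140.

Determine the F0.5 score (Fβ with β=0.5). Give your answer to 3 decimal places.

Fβ = (1+β²)·TP / ((1+β²)·TP + β²·FN + FP), with β²=1/4
= 1.25·245 / (1.25·245 + 0.25·55 + 24) = 0.890

0.890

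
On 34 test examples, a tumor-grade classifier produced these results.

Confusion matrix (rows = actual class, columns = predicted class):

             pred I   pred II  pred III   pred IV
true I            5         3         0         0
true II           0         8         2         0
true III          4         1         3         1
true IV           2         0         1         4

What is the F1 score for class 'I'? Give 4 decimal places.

0.5263

Treat 'I' as positive and all other classes as negative.
F1 score = 2·TP/(2·TP+FP+FN).
I: TP=5, FP=0+4+2=6, FN=3+0+0=3 → 10/19 = 0.52632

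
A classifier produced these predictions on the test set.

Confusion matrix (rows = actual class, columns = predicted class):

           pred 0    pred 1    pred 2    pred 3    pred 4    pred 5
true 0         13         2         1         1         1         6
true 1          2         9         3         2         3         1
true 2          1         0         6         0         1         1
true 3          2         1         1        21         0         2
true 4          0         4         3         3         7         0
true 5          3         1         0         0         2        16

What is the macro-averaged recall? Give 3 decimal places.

0.596

Per-class recall (TP/(TP+FN)):
  0: TP=13, FN=2+1+1+1+6=11 → 13/24 = 0.5417
  1: TP=9, FN=2+3+2+3+1=11 → 9/20 = 0.4500
  2: TP=6, FN=1+0+0+1+1=3 → 6/9 = 0.6667
  3: TP=21, FN=2+1+1+0+2=6 → 21/27 = 0.7778
  4: TP=7, FN=0+4+3+3+0=10 → 7/17 = 0.4118
  5: TP=16, FN=3+1+0+0+2=6 → 16/22 = 0.7273
Macro-recall = mean = (0.5417 + 0.4500 + 0.6667 + 0.7778 + 0.4118 + 0.7273) / 6 = 0.596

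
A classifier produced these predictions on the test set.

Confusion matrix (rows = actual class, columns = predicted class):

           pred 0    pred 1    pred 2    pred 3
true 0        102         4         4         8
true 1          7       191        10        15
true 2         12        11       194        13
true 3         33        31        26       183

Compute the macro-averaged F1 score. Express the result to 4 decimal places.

Per-class F1 score (2·TP/(2·TP+FP+FN)):
  0: TP=102, FP=7+12+33=52, FN=4+4+8=16 → 204/272 = 0.75000
  1: TP=191, FP=4+11+31=46, FN=7+10+15=32 → 382/460 = 0.83043
  2: TP=194, FP=4+10+26=40, FN=12+11+13=36 → 388/464 = 0.83621
  3: TP=183, FP=8+15+13=36, FN=33+31+26=90 → 366/492 = 0.74390
Macro-F1 score = mean = (0.75000 + 0.83043 + 0.83621 + 0.74390) / 4 = 0.7901

0.7901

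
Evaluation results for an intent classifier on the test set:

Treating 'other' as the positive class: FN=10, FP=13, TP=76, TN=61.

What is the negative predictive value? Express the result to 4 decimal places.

0.8592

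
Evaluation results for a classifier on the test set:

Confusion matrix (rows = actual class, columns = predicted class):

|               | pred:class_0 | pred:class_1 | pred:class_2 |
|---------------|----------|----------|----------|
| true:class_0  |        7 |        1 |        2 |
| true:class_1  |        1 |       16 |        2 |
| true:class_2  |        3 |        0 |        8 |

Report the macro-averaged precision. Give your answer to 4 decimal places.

Per-class precision (TP/(TP+FP)):
  class_0: TP=7, FP=1+3=4 → 7/11 = 0.63636
  class_1: TP=16, FP=1+0=1 → 16/17 = 0.94118
  class_2: TP=8, FP=2+2=4 → 8/12 = 0.66667
Macro-precision = mean = (0.63636 + 0.94118 + 0.66667) / 3 = 0.7481

0.7481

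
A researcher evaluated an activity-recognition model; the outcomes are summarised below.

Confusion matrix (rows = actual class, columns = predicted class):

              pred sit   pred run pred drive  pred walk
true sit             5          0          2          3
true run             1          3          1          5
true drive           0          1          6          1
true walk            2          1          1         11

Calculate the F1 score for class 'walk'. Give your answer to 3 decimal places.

0.629

Take TP from the diagonal, FP from the rest of the 'walk' prediction marginal, FN from the rest of the 'walk' actual marginal.
F1 score = 2·TP/(2·TP+FP+FN).
walk: TP=11, FP=3+5+1=9, FN=2+1+1=4 → 22/35 = 0.6286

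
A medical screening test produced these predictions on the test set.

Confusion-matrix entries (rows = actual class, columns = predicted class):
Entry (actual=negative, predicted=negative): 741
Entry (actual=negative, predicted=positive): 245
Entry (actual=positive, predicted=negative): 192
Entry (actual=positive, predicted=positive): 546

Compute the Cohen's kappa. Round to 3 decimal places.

Observed agreement pₒ = trace/N = 1287/1724 = 0.7465
Expected agreement pₑ = Σ (rowᵢ·colᵢ)/N² = (986·933 + 738·791)/1724² = 0.5059
κ = (pₒ − pₑ)/(1 − pₑ) = (0.7465 − 0.5059)/(1 − 0.5059) = 0.487

0.487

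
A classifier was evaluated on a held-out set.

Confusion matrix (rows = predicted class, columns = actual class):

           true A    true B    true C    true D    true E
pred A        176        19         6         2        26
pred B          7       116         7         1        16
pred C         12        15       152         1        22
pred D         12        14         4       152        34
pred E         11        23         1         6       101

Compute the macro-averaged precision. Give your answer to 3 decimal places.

Per-class precision (TP/(TP+FP)):
  A: TP=176, FP=19+6+2+26=53 → 176/229 = 0.7686
  B: TP=116, FP=7+7+1+16=31 → 116/147 = 0.7891
  C: TP=152, FP=12+15+1+22=50 → 152/202 = 0.7525
  D: TP=152, FP=12+14+4+34=64 → 152/216 = 0.7037
  E: TP=101, FP=11+23+1+6=41 → 101/142 = 0.7113
Macro-precision = mean = (0.7686 + 0.7891 + 0.7525 + 0.7037 + 0.7113) / 5 = 0.745

0.745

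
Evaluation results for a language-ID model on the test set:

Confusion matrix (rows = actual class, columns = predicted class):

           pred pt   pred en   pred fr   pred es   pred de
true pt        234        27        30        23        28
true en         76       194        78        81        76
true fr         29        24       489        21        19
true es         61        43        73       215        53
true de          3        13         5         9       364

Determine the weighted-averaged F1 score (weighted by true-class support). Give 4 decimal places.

Per-class F1 score (2·TP/(2·TP+FP+FN)):
  pt: TP=234, FP=76+29+61+3=169, FN=27+30+23+28=108 → 468/745 = 0.62819
  en: TP=194, FP=27+24+43+13=107, FN=76+78+81+76=311 → 388/806 = 0.48139
  fr: TP=489, FP=30+78+73+5=186, FN=29+24+21+19=93 → 978/1257 = 0.77804
  es: TP=215, FP=23+81+21+9=134, FN=61+43+73+53=230 → 430/794 = 0.54156
  de: TP=364, FP=28+76+19+53=176, FN=3+13+5+9=30 → 728/934 = 0.77944
Weighted-F1 score = Σ (supportᵢ/N)·F1 scoreᵢ with N=2268: (342/2268)·0.62819 + (505/2268)·0.48139 + (582/2268)·0.77804 + (445/2268)·0.54156 + (394/2268)·0.77944 = 0.6432

0.6432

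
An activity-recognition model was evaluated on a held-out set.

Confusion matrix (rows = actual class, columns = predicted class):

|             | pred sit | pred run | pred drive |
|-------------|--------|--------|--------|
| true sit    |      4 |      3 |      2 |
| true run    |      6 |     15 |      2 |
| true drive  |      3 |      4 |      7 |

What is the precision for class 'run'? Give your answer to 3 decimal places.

One-vs-rest for 'run': TP = diagonal; FP = other classes predicted 'run'; FN = 'run' predicted as other.
precision = TP/(TP+FP).
run: TP=15, FP=3+4=7 → 15/22 = 0.6818

0.682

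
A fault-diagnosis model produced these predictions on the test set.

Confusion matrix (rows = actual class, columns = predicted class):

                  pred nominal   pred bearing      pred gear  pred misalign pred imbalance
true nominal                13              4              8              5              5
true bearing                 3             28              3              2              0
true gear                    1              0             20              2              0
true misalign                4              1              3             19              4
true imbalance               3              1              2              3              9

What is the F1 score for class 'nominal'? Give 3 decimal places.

Take TP from the diagonal, FP from the rest of the 'nominal' prediction marginal, FN from the rest of the 'nominal' actual marginal.
F1 score = 2·TP/(2·TP+FP+FN).
nominal: TP=13, FP=3+1+4+3=11, FN=4+8+5+5=22 → 26/59 = 0.4407

0.441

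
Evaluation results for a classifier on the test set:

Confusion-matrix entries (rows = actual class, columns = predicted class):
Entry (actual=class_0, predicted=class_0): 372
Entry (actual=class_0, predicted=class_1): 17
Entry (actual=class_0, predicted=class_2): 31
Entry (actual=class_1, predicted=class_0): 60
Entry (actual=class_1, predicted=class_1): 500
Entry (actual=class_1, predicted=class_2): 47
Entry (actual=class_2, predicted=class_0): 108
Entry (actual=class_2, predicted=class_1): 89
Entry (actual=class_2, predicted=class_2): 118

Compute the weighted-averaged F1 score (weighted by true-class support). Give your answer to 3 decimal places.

Per-class F1 score (2·TP/(2·TP+FP+FN)):
  class_0: TP=372, FP=60+108=168, FN=17+31=48 → 744/960 = 0.7750
  class_1: TP=500, FP=17+89=106, FN=60+47=107 → 1000/1213 = 0.8244
  class_2: TP=118, FP=31+47=78, FN=108+89=197 → 236/511 = 0.4618
Weighted-F1 score = Σ (supportᵢ/N)·F1 scoreᵢ with N=1342: (420/1342)·0.7750 + (607/1342)·0.8244 + (315/1342)·0.4618 = 0.724

0.724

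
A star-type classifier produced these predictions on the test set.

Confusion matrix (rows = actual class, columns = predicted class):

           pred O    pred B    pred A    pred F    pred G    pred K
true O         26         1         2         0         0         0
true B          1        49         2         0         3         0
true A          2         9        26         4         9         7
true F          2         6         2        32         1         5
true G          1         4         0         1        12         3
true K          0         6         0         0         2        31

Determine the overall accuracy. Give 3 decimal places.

Accuracy = trace / total = (26+49+26+32+12+31=176) / 249 = 176/249 = 0.707

0.707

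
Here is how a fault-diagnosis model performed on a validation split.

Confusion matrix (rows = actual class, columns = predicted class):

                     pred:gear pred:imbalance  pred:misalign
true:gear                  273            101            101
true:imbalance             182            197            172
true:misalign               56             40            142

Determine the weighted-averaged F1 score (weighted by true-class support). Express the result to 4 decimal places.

0.4832

Per-class F1 score (2·TP/(2·TP+FP+FN)):
  gear: TP=273, FP=182+56=238, FN=101+101=202 → 546/986 = 0.55375
  imbalance: TP=197, FP=101+40=141, FN=182+172=354 → 394/889 = 0.44319
  misalign: TP=142, FP=101+172=273, FN=56+40=96 → 284/653 = 0.43492
Weighted-F1 score = Σ (supportᵢ/N)·F1 scoreᵢ with N=1264: (475/1264)·0.55375 + (551/1264)·0.44319 + (238/1264)·0.43492 = 0.4832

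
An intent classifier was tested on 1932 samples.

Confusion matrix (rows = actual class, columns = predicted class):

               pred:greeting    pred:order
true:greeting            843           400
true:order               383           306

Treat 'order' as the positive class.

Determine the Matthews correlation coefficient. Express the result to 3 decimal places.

0.122

MCC = (TP·TN − FP·FN) / √((TP+FP)(TP+FN)(TN+FP)(TN+FN))
Numerator = 306·843 − 400·383 = 104758
Denominator = √(706·689·1243·1226) = √741285528412 = 860979.4007
MCC = 104758 / 860979.4007 = 0.122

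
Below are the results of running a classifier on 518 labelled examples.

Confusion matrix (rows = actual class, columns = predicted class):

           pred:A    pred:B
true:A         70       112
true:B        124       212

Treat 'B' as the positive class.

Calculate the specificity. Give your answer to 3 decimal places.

Specificity = TN/(TN+FP) = 70/(70+112) = 0.385

0.385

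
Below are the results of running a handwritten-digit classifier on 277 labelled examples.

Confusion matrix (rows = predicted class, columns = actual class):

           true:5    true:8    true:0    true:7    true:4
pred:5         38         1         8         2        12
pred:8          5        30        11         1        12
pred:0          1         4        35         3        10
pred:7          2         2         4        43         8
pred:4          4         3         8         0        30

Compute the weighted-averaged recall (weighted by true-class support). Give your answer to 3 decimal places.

0.635

Per-class recall (TP/(TP+FN)):
  5: TP=38, FN=5+1+2+4=12 → 38/50 = 0.7600
  8: TP=30, FN=1+4+2+3=10 → 30/40 = 0.7500
  0: TP=35, FN=8+11+4+8=31 → 35/66 = 0.5303
  7: TP=43, FN=2+1+3+0=6 → 43/49 = 0.8776
  4: TP=30, FN=12+12+10+8=42 → 30/72 = 0.4167
Weighted-recall = Σ (supportᵢ/N)·recallᵢ with N=277: (50/277)·0.7600 + (40/277)·0.7500 + (66/277)·0.5303 + (49/277)·0.8776 + (72/277)·0.4167 = 0.635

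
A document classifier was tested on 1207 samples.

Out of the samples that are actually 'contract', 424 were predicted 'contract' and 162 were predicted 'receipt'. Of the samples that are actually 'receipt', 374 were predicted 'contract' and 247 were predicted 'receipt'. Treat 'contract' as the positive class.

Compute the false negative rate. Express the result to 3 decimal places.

FNR = FN/(FN+TP) = 162/(162+424) = 0.276

0.276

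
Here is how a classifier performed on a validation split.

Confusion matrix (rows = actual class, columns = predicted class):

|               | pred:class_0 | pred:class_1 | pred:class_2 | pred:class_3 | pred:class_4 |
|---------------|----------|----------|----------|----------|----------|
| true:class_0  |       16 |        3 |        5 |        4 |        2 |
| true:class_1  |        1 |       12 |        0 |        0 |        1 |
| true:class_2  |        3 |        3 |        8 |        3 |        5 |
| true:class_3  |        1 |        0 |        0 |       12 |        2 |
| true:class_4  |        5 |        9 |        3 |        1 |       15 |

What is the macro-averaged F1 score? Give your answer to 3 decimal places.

Per-class F1 score (2·TP/(2·TP+FP+FN)):
  class_0: TP=16, FP=1+3+1+5=10, FN=3+5+4+2=14 → 32/56 = 0.5714
  class_1: TP=12, FP=3+3+0+9=15, FN=1+0+0+1=2 → 24/41 = 0.5854
  class_2: TP=8, FP=5+0+0+3=8, FN=3+3+3+5=14 → 16/38 = 0.4211
  class_3: TP=12, FP=4+0+3+1=8, FN=1+0+0+2=3 → 24/35 = 0.6857
  class_4: TP=15, FP=2+1+5+2=10, FN=5+9+3+1=18 → 30/58 = 0.5172
Macro-F1 score = mean = (0.5714 + 0.5854 + 0.4211 + 0.6857 + 0.5172) / 5 = 0.556

0.556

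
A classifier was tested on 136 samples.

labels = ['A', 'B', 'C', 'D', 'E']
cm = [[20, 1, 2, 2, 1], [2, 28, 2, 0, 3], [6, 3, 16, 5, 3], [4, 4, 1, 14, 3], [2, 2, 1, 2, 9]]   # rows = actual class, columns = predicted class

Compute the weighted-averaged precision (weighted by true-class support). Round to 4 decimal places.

Per-class precision (TP/(TP+FP)):
  A: TP=20, FP=2+6+4+2=14 → 20/34 = 0.58824
  B: TP=28, FP=1+3+4+2=10 → 28/38 = 0.73684
  C: TP=16, FP=2+2+1+1=6 → 16/22 = 0.72727
  D: TP=14, FP=2+0+5+2=9 → 14/23 = 0.60870
  E: TP=9, FP=1+3+3+3=10 → 9/19 = 0.47368
Weighted-precision = Σ (supportᵢ/N)·precisionᵢ with N=136: (26/136)·0.58824 + (35/136)·0.73684 + (33/136)·0.72727 + (26/136)·0.60870 + (16/136)·0.47368 = 0.6507

0.6507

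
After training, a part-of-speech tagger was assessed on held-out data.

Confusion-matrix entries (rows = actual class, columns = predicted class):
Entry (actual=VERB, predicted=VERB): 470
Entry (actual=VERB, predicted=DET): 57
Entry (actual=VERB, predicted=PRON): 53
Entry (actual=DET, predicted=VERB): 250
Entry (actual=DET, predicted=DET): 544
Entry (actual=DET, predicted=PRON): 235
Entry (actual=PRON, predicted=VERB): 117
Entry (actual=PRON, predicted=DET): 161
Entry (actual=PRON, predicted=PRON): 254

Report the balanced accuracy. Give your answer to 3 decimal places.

Balanced accuracy = mean of per-class recall.
  VERB: recall = 470/580 = 0.8103
  DET: recall = 544/1029 = 0.5287
  PRON: recall = 254/532 = 0.4774
Mean = (0.8103 + 0.5287 + 0.4774) / 3 = 0.605

0.605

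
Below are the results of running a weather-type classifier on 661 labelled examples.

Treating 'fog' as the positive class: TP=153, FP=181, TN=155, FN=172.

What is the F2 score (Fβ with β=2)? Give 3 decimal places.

Fβ = (1+β²)·TP / ((1+β²)·TP + β²·FN + FP), with β²=4
= 5·153 / (5·153 + 4·172 + 181) = 0.468

0.468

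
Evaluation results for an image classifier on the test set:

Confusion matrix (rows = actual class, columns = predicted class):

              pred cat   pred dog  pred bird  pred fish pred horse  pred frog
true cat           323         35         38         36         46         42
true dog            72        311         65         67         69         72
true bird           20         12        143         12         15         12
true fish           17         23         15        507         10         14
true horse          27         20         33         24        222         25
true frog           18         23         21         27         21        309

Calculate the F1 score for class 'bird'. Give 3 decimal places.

F1 score = 2·TP/(2·TP+FP+FN).
bird: TP=143, FP=38+65+15+33+21=172, FN=20+12+12+15+12=71 → 286/529 = 0.5406

0.541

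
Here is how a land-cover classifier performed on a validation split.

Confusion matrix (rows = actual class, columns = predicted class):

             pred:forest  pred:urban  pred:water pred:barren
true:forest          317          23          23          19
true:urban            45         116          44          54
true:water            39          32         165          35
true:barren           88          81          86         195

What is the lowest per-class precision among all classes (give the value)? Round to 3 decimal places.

0.460

Per-class precision (TP/(TP+FP)):
  forest: TP=317, FP=45+39+88=172 → 317/489 = 0.6483
  urban: TP=116, FP=23+32+81=136 → 116/252 = 0.4603
  water: TP=165, FP=23+44+86=153 → 165/318 = 0.5189
  barren: TP=195, FP=19+54+35=108 → 195/303 = 0.6436
Lowest is class 'urban' with precision = 0.460.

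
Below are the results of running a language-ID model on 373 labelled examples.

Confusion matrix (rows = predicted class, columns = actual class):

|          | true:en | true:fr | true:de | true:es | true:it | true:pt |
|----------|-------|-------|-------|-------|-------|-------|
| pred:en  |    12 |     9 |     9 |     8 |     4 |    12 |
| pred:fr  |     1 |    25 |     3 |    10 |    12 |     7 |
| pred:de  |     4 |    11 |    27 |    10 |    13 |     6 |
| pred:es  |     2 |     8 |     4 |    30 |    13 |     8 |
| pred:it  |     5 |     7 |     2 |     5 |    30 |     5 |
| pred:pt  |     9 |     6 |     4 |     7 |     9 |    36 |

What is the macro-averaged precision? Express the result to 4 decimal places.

0.4263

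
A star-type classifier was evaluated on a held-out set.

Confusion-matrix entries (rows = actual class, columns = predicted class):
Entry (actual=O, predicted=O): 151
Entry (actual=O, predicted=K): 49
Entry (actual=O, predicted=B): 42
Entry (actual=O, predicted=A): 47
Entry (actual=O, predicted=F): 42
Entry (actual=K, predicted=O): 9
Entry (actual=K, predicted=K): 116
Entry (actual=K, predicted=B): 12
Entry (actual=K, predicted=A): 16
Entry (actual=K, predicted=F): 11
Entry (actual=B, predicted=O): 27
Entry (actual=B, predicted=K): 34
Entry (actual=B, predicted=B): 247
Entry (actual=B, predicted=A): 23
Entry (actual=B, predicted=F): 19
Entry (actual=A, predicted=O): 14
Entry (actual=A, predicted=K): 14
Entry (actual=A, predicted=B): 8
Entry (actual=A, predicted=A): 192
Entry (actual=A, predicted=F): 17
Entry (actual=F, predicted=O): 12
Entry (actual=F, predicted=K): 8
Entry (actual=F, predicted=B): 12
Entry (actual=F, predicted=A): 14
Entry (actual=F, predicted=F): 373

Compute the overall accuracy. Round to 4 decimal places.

0.7150

Accuracy = trace / total = (151+116+247+192+373=1079) / 1509 = 1079/1509 = 0.7150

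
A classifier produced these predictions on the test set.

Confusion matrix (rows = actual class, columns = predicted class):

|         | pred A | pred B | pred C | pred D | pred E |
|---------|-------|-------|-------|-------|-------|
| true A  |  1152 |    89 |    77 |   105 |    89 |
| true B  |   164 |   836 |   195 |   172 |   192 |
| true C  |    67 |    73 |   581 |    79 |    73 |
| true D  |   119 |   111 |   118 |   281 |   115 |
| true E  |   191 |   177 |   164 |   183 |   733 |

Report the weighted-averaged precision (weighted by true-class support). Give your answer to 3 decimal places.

0.591

Per-class precision (TP/(TP+FP)):
  A: TP=1152, FP=164+67+119+191=541 → 1152/1693 = 0.6804
  B: TP=836, FP=89+73+111+177=450 → 836/1286 = 0.6501
  C: TP=581, FP=77+195+118+164=554 → 581/1135 = 0.5119
  D: TP=281, FP=105+172+79+183=539 → 281/820 = 0.3427
  E: TP=733, FP=89+192+73+115=469 → 733/1202 = 0.6098
Weighted-precision = Σ (supportᵢ/N)·precisionᵢ with N=6136: (1512/6136)·0.6804 + (1559/6136)·0.6501 + (873/6136)·0.5119 + (744/6136)·0.3427 + (1448/6136)·0.6098 = 0.591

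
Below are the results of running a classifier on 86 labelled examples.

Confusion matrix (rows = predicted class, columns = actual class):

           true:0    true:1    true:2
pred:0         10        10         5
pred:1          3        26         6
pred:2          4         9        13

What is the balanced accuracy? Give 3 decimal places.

0.569

Balanced accuracy = mean of per-class recall.
  0: recall = 10/17 = 0.5882
  1: recall = 26/45 = 0.5778
  2: recall = 13/24 = 0.5417
Mean = (0.5882 + 0.5778 + 0.5417) / 3 = 0.569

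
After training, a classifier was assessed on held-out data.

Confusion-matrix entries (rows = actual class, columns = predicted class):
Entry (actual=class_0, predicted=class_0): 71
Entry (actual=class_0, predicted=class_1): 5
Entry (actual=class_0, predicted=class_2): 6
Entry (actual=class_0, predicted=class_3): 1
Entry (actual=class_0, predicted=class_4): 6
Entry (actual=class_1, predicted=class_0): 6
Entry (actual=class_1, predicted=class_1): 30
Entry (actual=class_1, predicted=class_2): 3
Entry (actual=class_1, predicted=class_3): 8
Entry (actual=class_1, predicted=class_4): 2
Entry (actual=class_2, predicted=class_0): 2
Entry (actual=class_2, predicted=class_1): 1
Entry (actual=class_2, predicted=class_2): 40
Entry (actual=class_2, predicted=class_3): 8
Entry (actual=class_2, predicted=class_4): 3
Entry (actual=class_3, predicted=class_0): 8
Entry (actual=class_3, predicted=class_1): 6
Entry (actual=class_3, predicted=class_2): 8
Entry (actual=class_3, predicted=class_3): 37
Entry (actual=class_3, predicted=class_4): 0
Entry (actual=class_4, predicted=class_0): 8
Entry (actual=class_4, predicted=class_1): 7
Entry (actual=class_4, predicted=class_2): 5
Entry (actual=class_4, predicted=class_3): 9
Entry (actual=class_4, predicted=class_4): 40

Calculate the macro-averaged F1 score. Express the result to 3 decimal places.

0.669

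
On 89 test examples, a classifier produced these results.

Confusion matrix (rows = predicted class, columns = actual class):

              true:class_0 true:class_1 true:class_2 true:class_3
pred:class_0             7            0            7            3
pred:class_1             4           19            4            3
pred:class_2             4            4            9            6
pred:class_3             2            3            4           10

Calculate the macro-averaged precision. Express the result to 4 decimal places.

Per-class precision (TP/(TP+FP)):
  class_0: TP=7, FP=0+7+3=10 → 7/17 = 0.41176
  class_1: TP=19, FP=4+4+3=11 → 19/30 = 0.63333
  class_2: TP=9, FP=4+4+6=14 → 9/23 = 0.39130
  class_3: TP=10, FP=2+3+4=9 → 10/19 = 0.52632
Macro-precision = mean = (0.41176 + 0.63333 + 0.39130 + 0.52632) / 4 = 0.4907

0.4907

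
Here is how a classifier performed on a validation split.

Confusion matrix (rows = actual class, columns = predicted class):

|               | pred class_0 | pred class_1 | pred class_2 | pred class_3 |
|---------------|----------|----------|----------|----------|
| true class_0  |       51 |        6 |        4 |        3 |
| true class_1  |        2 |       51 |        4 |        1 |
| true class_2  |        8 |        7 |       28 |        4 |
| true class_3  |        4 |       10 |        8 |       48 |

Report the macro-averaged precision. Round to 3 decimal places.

0.742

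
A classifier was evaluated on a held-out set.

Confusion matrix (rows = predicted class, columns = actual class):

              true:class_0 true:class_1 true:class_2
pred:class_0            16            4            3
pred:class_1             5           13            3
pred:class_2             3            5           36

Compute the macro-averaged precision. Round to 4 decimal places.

0.7110

Per-class precision (TP/(TP+FP)):
  class_0: TP=16, FP=4+3=7 → 16/23 = 0.69565
  class_1: TP=13, FP=5+3=8 → 13/21 = 0.61905
  class_2: TP=36, FP=3+5=8 → 36/44 = 0.81818
Macro-precision = mean = (0.69565 + 0.61905 + 0.81818) / 3 = 0.7110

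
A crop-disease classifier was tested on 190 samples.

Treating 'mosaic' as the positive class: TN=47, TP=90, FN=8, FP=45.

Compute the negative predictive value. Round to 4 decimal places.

0.8545

NPV = TN/(TN+FN) = 47/(47+8) = 0.8545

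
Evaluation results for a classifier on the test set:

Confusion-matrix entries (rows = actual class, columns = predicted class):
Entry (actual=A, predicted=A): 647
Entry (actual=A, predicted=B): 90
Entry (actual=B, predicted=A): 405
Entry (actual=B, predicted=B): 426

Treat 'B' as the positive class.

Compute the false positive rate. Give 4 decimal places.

FPR = FP/(FP+TN) = 90/(90+647) = 0.1221

0.1221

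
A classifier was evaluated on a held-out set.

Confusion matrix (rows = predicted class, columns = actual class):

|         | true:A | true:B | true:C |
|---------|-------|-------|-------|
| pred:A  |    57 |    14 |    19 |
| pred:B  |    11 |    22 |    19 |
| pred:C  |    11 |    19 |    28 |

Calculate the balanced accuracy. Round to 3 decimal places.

0.515

Balanced accuracy = mean of per-class recall.
  A: recall = 57/79 = 0.7215
  B: recall = 22/55 = 0.4000
  C: recall = 28/66 = 0.4242
Mean = (0.7215 + 0.4000 + 0.4242) / 3 = 0.515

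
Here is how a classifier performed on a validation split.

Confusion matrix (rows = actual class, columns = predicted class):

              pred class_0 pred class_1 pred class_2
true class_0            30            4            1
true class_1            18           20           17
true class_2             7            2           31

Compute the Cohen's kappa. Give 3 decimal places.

Observed agreement pₒ = trace/N = 81/130 = 0.6231
Expected agreement pₑ = Σ (rowᵢ·colᵢ)/N² = (35·55 + 55·26 + 40·49)/130² = 0.3145
κ = (pₒ − pₑ)/(1 − pₑ) = (0.6231 − 0.3145)/(1 − 0.3145) = 0.450

0.450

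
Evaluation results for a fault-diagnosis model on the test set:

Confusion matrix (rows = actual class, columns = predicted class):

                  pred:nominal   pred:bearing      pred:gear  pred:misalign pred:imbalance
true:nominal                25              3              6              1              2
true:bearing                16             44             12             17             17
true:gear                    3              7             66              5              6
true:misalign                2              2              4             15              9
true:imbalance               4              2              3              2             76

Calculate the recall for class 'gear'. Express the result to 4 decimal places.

Treat 'gear' as positive and all other classes as negative.
recall = TP/(TP+FN).
gear: TP=66, FN=3+7+5+6=21 → 66/87 = 0.75862

0.7586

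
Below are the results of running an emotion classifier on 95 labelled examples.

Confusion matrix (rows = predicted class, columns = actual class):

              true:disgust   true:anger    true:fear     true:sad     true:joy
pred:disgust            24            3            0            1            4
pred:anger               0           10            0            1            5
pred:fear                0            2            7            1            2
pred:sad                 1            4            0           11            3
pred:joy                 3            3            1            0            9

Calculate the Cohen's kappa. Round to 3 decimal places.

Observed agreement pₒ = trace/N = 61/95 = 0.6421
Expected agreement pₑ = Σ (rowᵢ·colᵢ)/N² = (28·32 + 22·16 + 8·12 + 14·19 + 23·16)/95² = 0.2192
κ = (pₒ − pₑ)/(1 − pₑ) = (0.6421 − 0.2192)/(1 − 0.2192) = 0.542

0.542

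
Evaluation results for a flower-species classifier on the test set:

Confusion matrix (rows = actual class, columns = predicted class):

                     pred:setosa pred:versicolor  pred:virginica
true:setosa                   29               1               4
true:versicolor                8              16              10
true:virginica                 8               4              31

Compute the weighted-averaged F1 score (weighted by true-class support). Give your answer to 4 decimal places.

Per-class F1 score (2·TP/(2·TP+FP+FN)):
  setosa: TP=29, FP=8+8=16, FN=1+4=5 → 58/79 = 0.73418
  versicolor: TP=16, FP=1+4=5, FN=8+10=18 → 32/55 = 0.58182
  virginica: TP=31, FP=4+10=14, FN=8+4=12 → 62/88 = 0.70455
Weighted-F1 score = Σ (supportᵢ/N)·F1 scoreᵢ with N=111: (34/111)·0.73418 + (34/111)·0.58182 + (43/111)·0.70455 = 0.6760

0.6760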